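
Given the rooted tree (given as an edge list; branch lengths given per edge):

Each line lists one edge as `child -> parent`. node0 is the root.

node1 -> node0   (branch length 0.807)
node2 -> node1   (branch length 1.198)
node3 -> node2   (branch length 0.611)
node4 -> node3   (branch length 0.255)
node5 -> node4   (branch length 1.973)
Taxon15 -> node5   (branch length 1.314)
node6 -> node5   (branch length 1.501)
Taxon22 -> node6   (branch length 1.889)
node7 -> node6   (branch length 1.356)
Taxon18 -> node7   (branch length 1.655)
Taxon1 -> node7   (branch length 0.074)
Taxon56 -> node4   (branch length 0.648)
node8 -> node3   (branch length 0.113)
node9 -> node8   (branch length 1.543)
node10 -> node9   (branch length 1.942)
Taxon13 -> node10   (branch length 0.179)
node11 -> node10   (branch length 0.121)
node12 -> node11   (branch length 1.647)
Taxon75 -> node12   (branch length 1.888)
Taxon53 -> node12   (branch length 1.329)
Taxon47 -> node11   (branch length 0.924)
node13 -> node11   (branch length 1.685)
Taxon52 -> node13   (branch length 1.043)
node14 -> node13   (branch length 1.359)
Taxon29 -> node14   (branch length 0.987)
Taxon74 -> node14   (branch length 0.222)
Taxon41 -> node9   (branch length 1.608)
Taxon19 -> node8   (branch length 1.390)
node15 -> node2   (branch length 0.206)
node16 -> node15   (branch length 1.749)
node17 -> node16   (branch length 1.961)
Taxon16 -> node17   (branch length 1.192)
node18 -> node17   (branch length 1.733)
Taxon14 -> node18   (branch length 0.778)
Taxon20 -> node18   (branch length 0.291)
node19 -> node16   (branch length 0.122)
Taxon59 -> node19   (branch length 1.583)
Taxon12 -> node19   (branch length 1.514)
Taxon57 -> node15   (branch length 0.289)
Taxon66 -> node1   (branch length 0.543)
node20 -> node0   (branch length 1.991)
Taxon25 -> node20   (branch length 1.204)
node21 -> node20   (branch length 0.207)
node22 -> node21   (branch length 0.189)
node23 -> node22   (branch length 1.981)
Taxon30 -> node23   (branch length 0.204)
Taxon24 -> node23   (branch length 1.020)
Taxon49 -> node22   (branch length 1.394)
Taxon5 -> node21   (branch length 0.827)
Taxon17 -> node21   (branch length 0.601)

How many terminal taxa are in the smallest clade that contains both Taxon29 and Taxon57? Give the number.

The MRCA of Taxon29 and Taxon57 is the node subtending ((((Taxon15,(Taxon22,(Taxon18,Taxon1))),Taxon56),(((Taxon13,((Taxon75,Taxon53),Taxon47,(Taxon52,(Taxon29,Taxon74)))),Taxon41),Taxon19)),(((Taxon16,(Taxon14,Taxon20)),(Taxon59,Taxon12)),Taxon57)).
That clade contains 20 terminal taxa: Taxon1, Taxon12, Taxon13, Taxon14, Taxon15, Taxon16, Taxon18, Taxon19, Taxon20, Taxon22, Taxon29, Taxon41, Taxon47, Taxon52, Taxon53, Taxon56, Taxon57, Taxon59, Taxon74, Taxon75.

20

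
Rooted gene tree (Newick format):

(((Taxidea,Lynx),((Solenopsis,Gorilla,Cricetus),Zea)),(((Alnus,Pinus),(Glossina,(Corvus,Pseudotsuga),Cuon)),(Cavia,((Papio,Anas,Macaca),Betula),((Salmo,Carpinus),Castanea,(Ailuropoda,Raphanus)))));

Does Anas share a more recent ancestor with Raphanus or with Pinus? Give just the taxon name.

Raphanus

The MRCA of Anas and Raphanus subtends (Cavia,((Papio,Anas,Macaca),Betula),((Salmo,Carpinus),Castanea,(Ailuropoda,Raphanus))) (10 taxa).
The MRCA of Anas and Pinus subtends (((Alnus,Pinus),(Glossina,(Corvus,Pseudotsuga),Cuon)),(Cavia,((Papio,Anas,Macaca),Betula),((Salmo,Carpinus),Castanea,(Ailuropoda,Raphanus)))) (16 taxa).
The first is nested inside the second, so Anas shares a more recent common ancestor with Raphanus.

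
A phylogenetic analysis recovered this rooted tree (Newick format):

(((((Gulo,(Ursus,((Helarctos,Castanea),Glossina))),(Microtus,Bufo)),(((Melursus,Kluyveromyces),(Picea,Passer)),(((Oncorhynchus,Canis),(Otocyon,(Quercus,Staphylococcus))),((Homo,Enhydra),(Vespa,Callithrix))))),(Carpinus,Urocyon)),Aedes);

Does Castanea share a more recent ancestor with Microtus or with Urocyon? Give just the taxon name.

Microtus

The MRCA of Castanea and Microtus subtends ((Gulo,(Ursus,((Helarctos,Castanea),Glossina))),(Microtus,Bufo)) (7 taxa).
The MRCA of Castanea and Urocyon subtends ((((Gulo,(Ursus,((Helarctos,Castanea),Glossina))),(Microtus,Bufo)),(((Melursus,Kluyveromyces),(Picea,Passer)),(((Oncorhynchus,Canis),(Otocyon,(Quercus,Staphylococcus))),((Homo,Enhydra),(Vespa,Callithrix))))),(Carpinus,Urocyon)) (22 taxa).
The first is nested inside the second, so Castanea shares a more recent common ancestor with Microtus.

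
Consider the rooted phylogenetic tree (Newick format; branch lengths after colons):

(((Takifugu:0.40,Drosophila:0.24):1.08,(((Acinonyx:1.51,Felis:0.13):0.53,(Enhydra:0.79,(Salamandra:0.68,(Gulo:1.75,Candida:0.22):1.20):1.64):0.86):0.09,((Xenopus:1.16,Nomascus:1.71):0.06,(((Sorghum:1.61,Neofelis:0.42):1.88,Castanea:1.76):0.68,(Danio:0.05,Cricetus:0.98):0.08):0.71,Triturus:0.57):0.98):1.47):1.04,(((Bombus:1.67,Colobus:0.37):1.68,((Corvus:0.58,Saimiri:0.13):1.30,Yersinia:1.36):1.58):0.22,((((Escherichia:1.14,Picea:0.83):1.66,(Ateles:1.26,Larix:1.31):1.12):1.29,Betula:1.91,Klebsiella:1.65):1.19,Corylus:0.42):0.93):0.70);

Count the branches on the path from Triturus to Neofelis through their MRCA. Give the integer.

The MRCA of Triturus and Neofelis is the node subtending ((Xenopus,Nomascus),(((Sorghum,Neofelis),Castanea),(Danio,Cricetus)),Triturus).
From Triturus up to that node: 1 branch. From Neofelis up to the same node: 4 branches. Total: 1 + 4 = 5.

5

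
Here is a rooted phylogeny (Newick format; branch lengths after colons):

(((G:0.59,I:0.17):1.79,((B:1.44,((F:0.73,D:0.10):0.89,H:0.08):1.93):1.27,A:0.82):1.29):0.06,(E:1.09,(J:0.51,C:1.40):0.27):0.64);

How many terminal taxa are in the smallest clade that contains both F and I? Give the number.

7

The MRCA of F and I is the node subtending ((G,I),((B,((F,D),H)),A)).
That clade contains 7 terminal taxa: A, B, D, F, G, H, I.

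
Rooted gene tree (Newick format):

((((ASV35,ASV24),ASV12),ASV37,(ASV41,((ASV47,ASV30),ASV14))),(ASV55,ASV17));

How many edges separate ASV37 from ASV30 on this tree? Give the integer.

The MRCA of ASV37 and ASV30 is the node subtending (((ASV35,ASV24),ASV12),ASV37,(ASV41,((ASV47,ASV30),ASV14))).
From ASV37 up to that node: 1 branch. From ASV30 up to the same node: 4 branches. Total: 1 + 4 = 5.

5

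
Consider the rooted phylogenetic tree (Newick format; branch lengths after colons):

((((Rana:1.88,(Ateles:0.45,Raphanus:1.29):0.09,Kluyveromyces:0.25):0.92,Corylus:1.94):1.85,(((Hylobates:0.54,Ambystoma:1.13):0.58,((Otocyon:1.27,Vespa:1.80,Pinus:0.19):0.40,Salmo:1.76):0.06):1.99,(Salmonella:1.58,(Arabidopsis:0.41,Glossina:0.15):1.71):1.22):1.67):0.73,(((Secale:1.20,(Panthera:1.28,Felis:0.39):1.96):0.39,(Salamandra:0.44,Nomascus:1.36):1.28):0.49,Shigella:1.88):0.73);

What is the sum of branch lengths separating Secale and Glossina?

8.29

The path runs Secale → … → MRCA → … → Glossina; the MRCA is the root of the tree.
Branch lengths along that path: 1.20 + 0.39 + 0.49 + 0.73 + 0.73 + 1.67 + 1.22 + 1.71 + 0.15 = 8.29.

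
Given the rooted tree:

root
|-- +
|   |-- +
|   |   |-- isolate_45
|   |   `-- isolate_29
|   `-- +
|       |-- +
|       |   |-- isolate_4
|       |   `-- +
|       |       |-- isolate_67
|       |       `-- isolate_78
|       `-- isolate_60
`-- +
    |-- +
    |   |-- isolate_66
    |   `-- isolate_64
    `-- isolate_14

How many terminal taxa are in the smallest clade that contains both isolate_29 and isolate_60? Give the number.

6

The MRCA of isolate_29 and isolate_60 is the node subtending ((isolate_45,isolate_29),((isolate_4,(isolate_67,isolate_78)),isolate_60)).
That clade contains 6 terminal taxa: isolate_29, isolate_4, isolate_45, isolate_60, isolate_67, isolate_78.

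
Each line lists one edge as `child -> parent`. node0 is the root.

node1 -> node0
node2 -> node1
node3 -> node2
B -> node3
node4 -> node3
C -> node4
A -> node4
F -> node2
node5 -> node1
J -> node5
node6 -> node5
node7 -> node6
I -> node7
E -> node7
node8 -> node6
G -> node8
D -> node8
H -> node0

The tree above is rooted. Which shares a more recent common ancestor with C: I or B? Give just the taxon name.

The MRCA of C and B subtends (B,(C,A)) (3 taxa).
The MRCA of C and I subtends (((B,(C,A)),F),(J,((I,E),(G,D)))) (9 taxa).
The first is nested inside the second, so C shares a more recent common ancestor with B.

B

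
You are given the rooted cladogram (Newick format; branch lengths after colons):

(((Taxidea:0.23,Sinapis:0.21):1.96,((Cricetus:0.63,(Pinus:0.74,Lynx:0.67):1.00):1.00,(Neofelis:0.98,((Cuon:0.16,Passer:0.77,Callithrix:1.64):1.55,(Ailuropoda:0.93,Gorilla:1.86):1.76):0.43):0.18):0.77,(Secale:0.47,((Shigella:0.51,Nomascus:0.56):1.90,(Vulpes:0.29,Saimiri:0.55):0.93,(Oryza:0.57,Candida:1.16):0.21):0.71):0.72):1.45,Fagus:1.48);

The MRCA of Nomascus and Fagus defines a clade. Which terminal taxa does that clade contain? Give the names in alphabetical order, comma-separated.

Ailuropoda, Callithrix, Candida, Cricetus, Cuon, Fagus, Gorilla, Lynx, Neofelis, Nomascus, Oryza, Passer, Pinus, Saimiri, Secale, Shigella, Sinapis, Taxidea, Vulpes

Tracing Nomascus: it sits inside (Shigella,Nomascus).
Tracing Fagus: it attaches directly to the root.
The smallest clade enclosing both is the whole tree (their MRCA is the root), so the answer is all 19 tips in alphabetical order.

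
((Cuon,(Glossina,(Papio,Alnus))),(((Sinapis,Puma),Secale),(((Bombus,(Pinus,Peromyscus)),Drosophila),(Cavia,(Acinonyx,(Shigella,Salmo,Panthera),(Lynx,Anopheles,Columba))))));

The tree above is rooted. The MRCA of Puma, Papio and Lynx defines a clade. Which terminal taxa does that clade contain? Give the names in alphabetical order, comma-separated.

Tracing Puma: it sits inside (Sinapis,Puma).
Tracing Papio: it sits inside (Papio,Alnus).
Tracing Lynx: it sits inside (Lynx,Anopheles,Columba).
The smallest clade enclosing all 3 is the whole tree (their MRCA is the root), so the answer is all 19 tips in alphabetical order.

Acinonyx, Alnus, Anopheles, Bombus, Cavia, Columba, Cuon, Drosophila, Glossina, Lynx, Panthera, Papio, Peromyscus, Pinus, Puma, Salmo, Secale, Shigella, Sinapis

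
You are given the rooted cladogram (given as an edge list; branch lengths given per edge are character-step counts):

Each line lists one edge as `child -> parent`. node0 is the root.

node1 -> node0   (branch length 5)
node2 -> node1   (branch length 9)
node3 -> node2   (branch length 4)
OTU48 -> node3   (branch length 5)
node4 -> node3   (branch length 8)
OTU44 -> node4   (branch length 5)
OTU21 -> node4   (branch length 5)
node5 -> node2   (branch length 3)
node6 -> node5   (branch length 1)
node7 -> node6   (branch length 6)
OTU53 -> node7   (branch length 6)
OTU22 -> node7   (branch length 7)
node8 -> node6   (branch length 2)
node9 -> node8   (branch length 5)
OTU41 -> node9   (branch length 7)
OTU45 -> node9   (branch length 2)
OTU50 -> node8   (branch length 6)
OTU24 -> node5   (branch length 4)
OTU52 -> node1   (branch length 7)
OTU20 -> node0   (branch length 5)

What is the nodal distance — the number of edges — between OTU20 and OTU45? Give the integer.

The MRCA of OTU20 and OTU45 is the root of the tree.
From OTU20 up to that node: 1 branch. From OTU45 up to the same node: 7 branches. Total: 1 + 7 = 8.

8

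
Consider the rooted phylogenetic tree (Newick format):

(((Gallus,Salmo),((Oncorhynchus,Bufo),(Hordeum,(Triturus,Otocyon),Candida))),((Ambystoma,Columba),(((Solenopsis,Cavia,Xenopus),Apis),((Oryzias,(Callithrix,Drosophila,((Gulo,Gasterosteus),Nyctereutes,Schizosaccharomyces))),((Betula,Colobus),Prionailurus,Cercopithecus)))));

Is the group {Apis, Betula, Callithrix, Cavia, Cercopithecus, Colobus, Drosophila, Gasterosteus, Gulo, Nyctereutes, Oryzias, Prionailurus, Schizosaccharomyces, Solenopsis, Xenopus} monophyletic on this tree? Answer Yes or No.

The most recent common ancestor of these taxa subtends (((Solenopsis,Cavia,Xenopus),Apis),((Oryzias,(Callithrix,Drosophila,((Gulo,Gasterosteus),Nyctereutes,Schizosaccharomyces))),((Betula,Colobus),Prionailurus,Cercopithecus))).
That clade has exactly 15 tips — every listed taxon and nothing else — so the group is monophyletic.

Yes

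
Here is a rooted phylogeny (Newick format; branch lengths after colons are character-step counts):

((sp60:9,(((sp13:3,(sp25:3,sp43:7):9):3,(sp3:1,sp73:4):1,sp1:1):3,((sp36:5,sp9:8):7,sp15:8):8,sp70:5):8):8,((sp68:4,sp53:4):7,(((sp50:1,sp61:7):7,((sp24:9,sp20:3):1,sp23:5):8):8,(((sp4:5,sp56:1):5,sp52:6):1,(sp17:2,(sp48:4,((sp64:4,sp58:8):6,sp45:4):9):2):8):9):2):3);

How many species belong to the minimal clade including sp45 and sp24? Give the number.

13

The MRCA of sp45 and sp24 is the node subtending (((sp50,sp61),((sp24,sp20),sp23)),(((sp4,sp56),sp52),(sp17,(sp48,((sp64,sp58),sp45))))).
That clade contains 13 terminal taxa: sp17, sp20, sp23, sp24, sp4, sp45, sp48, sp50, sp52, sp56, sp58, sp61, sp64.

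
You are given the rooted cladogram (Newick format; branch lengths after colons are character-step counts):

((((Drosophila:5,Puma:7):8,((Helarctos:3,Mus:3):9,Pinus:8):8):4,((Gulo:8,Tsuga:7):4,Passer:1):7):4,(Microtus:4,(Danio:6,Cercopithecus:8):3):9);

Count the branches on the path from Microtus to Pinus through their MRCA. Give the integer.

6

The MRCA of Microtus and Pinus is the root of the tree.
From Microtus up to that node: 2 branches. From Pinus up to the same node: 4 branches. Total: 2 + 4 = 6.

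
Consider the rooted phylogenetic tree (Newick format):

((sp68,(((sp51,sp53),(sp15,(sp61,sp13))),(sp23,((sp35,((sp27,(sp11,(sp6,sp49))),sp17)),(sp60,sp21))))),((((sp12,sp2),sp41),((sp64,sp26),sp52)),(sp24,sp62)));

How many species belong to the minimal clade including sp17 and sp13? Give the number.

14

The MRCA of sp17 and sp13 is the node subtending (((sp51,sp53),(sp15,(sp61,sp13))),(sp23,((sp35,((sp27,(sp11,(sp6,sp49))),sp17)),(sp60,sp21)))).
That clade contains 14 terminal taxa: sp11, sp13, sp15, sp17, sp21, sp23, sp27, sp35, sp49, sp51, sp53, sp6, sp60, sp61.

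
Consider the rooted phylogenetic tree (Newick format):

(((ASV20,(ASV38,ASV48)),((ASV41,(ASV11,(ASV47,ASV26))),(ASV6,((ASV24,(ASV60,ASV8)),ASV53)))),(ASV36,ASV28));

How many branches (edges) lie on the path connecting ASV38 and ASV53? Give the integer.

7

The MRCA of ASV38 and ASV53 is the node subtending ((ASV20,(ASV38,ASV48)),((ASV41,(ASV11,(ASV47,ASV26))),(ASV6,((ASV24,(ASV60,ASV8)),ASV53)))).
From ASV38 up to that node: 3 branches. From ASV53 up to the same node: 4 branches. Total: 3 + 4 = 7.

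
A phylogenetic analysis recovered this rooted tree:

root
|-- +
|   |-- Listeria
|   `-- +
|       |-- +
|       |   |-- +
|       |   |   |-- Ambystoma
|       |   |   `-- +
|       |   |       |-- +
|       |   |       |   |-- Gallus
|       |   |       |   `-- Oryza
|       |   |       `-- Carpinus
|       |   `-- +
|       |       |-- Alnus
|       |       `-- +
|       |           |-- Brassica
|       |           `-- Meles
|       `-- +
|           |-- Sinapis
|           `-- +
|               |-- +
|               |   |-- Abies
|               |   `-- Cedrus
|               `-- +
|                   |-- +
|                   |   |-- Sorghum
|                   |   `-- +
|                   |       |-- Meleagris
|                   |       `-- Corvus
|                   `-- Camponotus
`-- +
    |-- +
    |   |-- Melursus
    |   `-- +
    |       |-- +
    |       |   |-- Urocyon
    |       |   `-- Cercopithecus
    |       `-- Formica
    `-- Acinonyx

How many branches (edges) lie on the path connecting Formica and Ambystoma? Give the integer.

9

The MRCA of Formica and Ambystoma is the root of the tree.
From Formica up to that node: 4 branches. From Ambystoma up to the same node: 5 branches. Total: 4 + 5 = 9.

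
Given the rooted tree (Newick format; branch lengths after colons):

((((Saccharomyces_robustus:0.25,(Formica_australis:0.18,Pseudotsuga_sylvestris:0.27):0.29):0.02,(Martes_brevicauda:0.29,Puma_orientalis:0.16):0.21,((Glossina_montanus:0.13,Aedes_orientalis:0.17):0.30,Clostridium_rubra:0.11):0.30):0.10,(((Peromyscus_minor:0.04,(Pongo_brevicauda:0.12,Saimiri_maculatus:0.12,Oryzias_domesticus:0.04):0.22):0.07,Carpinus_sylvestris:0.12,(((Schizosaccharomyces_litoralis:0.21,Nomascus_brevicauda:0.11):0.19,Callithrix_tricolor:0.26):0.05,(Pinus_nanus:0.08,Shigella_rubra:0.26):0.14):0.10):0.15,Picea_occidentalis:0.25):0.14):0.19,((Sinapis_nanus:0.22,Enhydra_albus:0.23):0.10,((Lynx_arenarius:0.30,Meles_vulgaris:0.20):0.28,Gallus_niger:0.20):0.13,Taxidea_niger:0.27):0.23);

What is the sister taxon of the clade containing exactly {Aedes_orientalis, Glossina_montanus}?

Clostridium_rubra

The clade containing exactly {Aedes_orientalis, Glossina_montanus} attaches to the tree at the node subtending ((Glossina_montanus,Aedes_orientalis),Clostridium_rubra).
The other lineage descending from that same node — the sister group — is the single tip Clostridium_rubra.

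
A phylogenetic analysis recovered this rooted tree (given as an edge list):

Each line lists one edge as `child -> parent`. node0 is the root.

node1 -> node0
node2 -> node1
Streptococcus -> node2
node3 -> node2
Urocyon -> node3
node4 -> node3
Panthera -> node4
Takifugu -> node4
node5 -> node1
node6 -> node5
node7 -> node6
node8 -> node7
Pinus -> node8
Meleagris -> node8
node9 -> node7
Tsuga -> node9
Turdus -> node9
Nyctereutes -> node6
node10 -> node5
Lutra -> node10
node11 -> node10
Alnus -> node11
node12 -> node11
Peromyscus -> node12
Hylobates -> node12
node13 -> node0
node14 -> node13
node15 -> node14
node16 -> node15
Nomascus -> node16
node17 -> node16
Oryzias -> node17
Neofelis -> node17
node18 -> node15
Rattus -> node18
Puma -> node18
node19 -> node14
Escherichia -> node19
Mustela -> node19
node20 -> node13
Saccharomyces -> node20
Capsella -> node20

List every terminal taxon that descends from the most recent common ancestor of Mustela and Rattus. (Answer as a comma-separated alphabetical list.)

Escherichia, Mustela, Neofelis, Nomascus, Oryzias, Puma, Rattus

Tracing Mustela: it sits inside (Escherichia,Mustela).
Tracing Rattus: it sits inside (Rattus,Puma).
The smallest clade enclosing both is (((Nomascus,(Oryzias,Neofelis)),(Rattus,Puma)),(Escherichia,Mustela)); the answer is its 7 terminal taxa in alphabetical order.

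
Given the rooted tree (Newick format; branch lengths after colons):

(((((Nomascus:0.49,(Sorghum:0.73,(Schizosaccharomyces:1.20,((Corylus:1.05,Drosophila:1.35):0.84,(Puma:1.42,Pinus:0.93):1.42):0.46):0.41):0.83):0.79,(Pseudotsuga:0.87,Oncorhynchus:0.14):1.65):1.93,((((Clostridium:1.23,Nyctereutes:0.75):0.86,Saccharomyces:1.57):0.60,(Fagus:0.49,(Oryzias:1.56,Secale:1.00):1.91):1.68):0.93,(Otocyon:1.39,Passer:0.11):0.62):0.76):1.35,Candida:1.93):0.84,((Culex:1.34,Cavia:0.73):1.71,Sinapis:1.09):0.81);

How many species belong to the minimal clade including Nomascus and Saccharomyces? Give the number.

The MRCA of Nomascus and Saccharomyces is the node subtending (((Nomascus,(Sorghum,(Schizosaccharomyces,((Corylus,Drosophila),(Puma,Pinus))))),(Pseudotsuga,Oncorhynchus)),((((Clostridium,Nyctereutes),Saccharomyces),(Fagus,(Oryzias,Secale))),(Otocyon,Passer))).
That clade contains 17 terminal taxa: Clostridium, Corylus, Drosophila, Fagus, Nomascus, Nyctereutes, Oncorhynchus, Oryzias, Otocyon, Passer, Pinus, Pseudotsuga, Puma, Saccharomyces, Schizosaccharomyces, Secale, Sorghum.

17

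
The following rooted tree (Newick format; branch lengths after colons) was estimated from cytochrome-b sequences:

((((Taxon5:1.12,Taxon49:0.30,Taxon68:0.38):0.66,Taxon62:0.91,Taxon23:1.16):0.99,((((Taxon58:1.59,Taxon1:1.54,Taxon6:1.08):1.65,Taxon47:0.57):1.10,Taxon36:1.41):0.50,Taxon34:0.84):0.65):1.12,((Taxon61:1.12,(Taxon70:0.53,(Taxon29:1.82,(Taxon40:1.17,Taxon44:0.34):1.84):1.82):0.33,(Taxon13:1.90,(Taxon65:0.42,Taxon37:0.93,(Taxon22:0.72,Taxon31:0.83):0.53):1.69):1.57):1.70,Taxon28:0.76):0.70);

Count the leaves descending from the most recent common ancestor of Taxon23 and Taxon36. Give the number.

11

The MRCA of Taxon23 and Taxon36 is the node subtending (((Taxon5,Taxon49,Taxon68),Taxon62,Taxon23),((((Taxon58,Taxon1,Taxon6),Taxon47),Taxon36),Taxon34)).
That clade contains 11 terminal taxa: Taxon1, Taxon23, Taxon34, Taxon36, Taxon47, Taxon49, Taxon5, Taxon58, Taxon6, Taxon62, Taxon68.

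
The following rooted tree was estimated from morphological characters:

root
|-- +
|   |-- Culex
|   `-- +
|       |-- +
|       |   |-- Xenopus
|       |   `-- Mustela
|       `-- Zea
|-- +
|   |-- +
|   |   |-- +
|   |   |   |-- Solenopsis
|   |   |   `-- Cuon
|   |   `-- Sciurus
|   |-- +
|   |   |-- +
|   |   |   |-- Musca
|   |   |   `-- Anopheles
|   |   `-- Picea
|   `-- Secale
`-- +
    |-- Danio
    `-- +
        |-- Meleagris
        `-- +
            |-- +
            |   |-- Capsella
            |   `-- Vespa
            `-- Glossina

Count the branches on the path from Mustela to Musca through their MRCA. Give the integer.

8

The MRCA of Mustela and Musca is the root of the tree.
From Mustela up to that node: 4 branches. From Musca up to the same node: 4 branches. Total: 4 + 4 = 8.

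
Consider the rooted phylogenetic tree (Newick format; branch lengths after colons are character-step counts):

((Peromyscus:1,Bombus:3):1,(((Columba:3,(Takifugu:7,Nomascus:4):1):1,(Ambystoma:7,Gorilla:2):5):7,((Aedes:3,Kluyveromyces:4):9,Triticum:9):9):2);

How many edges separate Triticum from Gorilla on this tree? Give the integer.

The MRCA of Triticum and Gorilla is the node subtending (((Columba,(Takifugu,Nomascus)),(Ambystoma,Gorilla)),((Aedes,Kluyveromyces),Triticum)).
From Triticum up to that node: 2 branches. From Gorilla up to the same node: 3 branches. Total: 2 + 3 = 5.

5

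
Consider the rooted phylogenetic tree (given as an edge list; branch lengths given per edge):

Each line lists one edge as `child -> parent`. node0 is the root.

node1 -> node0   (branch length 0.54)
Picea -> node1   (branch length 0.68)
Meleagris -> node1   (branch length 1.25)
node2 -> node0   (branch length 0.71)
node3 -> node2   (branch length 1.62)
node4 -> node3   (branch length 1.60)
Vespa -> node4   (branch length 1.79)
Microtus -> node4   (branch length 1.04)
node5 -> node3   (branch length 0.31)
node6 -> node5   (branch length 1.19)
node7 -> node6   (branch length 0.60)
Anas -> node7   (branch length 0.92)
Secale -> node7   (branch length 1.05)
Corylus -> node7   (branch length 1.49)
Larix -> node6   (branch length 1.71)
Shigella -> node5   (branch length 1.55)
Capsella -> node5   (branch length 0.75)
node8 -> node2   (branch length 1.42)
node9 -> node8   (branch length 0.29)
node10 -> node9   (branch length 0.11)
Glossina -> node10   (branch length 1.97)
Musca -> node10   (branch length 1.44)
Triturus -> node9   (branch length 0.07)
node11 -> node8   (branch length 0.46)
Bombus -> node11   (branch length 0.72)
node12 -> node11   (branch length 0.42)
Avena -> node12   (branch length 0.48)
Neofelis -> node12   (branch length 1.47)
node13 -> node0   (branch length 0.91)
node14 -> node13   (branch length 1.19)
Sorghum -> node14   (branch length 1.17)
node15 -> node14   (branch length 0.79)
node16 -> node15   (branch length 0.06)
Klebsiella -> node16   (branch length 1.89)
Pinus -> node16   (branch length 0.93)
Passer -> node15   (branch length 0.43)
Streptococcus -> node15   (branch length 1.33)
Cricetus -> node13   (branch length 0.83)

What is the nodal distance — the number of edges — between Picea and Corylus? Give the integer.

8

The MRCA of Picea and Corylus is the root of the tree.
From Picea up to that node: 2 branches. From Corylus up to the same node: 6 branches. Total: 2 + 6 = 8.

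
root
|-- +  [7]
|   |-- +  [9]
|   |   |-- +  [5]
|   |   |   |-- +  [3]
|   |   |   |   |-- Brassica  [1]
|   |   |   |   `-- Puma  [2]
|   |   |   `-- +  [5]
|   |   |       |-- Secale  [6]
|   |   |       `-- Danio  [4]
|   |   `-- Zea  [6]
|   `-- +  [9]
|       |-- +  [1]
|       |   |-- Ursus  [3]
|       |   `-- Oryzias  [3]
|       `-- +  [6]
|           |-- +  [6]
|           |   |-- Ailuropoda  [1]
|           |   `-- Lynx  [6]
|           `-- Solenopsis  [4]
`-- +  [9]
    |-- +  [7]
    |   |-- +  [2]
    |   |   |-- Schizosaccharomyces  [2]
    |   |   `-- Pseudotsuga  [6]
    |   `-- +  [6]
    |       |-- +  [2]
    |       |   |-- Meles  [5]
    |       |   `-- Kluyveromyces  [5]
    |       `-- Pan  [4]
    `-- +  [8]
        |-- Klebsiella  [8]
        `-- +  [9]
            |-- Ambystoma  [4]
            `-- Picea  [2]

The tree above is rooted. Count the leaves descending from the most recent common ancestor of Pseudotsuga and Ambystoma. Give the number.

8

The MRCA of Pseudotsuga and Ambystoma is the node subtending (((Schizosaccharomyces,Pseudotsuga),((Meles,Kluyveromyces),Pan)),(Klebsiella,(Ambystoma,Picea))).
That clade contains 8 terminal taxa: Ambystoma, Klebsiella, Kluyveromyces, Meles, Pan, Picea, Pseudotsuga, Schizosaccharomyces.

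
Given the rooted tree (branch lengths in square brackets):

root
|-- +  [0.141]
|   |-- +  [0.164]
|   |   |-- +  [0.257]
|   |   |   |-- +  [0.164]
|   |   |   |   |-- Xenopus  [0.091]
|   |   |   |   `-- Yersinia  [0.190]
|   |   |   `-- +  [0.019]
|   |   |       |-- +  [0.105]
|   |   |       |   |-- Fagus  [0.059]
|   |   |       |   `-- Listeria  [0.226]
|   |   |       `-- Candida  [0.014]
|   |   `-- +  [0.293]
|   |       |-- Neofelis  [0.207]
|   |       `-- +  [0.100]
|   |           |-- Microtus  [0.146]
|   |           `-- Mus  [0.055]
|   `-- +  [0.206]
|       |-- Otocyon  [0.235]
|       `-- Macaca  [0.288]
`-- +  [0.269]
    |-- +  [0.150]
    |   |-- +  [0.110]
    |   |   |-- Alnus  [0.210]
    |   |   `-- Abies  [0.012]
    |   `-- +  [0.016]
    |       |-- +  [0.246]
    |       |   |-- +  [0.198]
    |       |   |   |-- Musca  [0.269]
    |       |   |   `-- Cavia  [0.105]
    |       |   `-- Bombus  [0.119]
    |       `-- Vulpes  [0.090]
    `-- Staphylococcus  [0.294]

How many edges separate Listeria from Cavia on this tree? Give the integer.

12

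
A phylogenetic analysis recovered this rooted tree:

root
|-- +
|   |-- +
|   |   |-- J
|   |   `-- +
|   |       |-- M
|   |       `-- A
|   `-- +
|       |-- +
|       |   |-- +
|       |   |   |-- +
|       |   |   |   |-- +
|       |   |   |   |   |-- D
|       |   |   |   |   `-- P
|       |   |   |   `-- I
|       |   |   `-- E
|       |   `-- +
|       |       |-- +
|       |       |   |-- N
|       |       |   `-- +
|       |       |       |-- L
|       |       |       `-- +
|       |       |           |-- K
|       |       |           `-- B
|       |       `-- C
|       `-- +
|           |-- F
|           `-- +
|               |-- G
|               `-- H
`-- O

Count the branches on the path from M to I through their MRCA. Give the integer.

8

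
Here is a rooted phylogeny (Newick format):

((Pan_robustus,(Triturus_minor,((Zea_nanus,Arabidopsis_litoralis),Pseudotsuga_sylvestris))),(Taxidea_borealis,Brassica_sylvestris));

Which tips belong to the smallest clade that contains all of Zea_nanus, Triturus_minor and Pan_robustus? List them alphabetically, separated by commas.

Arabidopsis_litoralis, Pan_robustus, Pseudotsuga_sylvestris, Triturus_minor, Zea_nanus

Tracing Zea_nanus: it sits inside (Zea_nanus,Arabidopsis_litoralis).
Tracing Triturus_minor: it sits inside (Triturus_minor,((Zea_nanus,Arabidopsis_litoralis),Pseudotsuga_sylvestris)).
Tracing Pan_robustus: it sits inside (Pan_robustus,(Triturus_minor,((Zea_nanus,Arabidopsis_litoralis),Pseudotsuga_sylvestris))).
The smallest clade enclosing all 3 is (Pan_robustus,(Triturus_minor,((Zea_nanus,Arabidopsis_litoralis),Pseudotsuga_sylvestris))); the answer is its 5 terminal taxa in alphabetical order.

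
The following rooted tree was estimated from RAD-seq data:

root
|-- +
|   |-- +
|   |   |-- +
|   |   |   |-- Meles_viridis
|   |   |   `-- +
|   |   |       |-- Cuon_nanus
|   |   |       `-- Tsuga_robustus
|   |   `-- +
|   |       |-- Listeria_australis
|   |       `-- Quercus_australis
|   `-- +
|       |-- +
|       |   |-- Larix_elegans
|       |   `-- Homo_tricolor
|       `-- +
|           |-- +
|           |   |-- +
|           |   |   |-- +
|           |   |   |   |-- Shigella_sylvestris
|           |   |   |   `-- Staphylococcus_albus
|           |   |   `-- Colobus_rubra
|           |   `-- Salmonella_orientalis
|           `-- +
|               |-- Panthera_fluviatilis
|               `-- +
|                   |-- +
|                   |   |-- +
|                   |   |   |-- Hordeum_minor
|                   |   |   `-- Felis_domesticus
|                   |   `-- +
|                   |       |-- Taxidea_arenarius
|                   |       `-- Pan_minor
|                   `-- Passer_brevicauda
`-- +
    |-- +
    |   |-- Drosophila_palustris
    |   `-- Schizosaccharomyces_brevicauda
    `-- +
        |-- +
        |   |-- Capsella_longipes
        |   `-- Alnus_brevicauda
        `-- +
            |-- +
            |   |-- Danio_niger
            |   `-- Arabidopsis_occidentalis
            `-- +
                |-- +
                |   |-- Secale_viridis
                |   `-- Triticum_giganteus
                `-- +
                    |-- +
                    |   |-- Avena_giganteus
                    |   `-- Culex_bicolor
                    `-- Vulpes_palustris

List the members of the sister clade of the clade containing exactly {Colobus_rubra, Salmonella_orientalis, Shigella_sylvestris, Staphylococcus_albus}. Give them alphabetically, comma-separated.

The clade containing exactly {Colobus_rubra, Salmonella_orientalis, Shigella_sylvestris, Staphylococcus_albus} attaches to the tree at the node subtending ((((Shigella_sylvestris,Staphylococcus_albus),Colobus_rubra),Salmonella_orientalis),(Panthera_fluviatilis,(((Hordeum_minor,Felis_domesticus),(Taxidea_arenarius,Pan_minor)),Passer_brevicauda))).
The other lineage descending from that same node — the sister group — is (Panthera_fluviatilis,(((Hordeum_minor,Felis_domesticus),(Taxidea_arenarius,Pan_minor)),Passer_brevicauda)); its 6 tips in alphabetical order are the answer.

Felis_domesticus, Hordeum_minor, Pan_minor, Panthera_fluviatilis, Passer_brevicauda, Taxidea_arenarius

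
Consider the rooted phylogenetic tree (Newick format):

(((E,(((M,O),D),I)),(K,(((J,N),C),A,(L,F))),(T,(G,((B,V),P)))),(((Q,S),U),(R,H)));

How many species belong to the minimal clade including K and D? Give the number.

17

The MRCA of K and D is the node subtending ((E,(((M,O),D),I)),(K,(((J,N),C),A,(L,F))),(T,(G,((B,V),P)))).
That clade contains 17 terminal taxa: A, B, C, D, E, F, G, I, J, K, L, M, N, O, P, T, V.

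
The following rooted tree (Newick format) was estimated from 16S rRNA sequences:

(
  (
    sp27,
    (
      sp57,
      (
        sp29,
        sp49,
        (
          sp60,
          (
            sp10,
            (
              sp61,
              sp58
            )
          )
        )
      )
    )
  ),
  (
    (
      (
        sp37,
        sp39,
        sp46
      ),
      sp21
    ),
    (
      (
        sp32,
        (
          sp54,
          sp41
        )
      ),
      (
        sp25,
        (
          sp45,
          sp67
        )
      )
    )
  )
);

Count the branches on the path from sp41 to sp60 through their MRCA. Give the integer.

The MRCA of sp41 and sp60 is the root of the tree.
From sp41 up to that node: 5 branches. From sp60 up to the same node: 5 branches. Total: 5 + 5 = 10.

10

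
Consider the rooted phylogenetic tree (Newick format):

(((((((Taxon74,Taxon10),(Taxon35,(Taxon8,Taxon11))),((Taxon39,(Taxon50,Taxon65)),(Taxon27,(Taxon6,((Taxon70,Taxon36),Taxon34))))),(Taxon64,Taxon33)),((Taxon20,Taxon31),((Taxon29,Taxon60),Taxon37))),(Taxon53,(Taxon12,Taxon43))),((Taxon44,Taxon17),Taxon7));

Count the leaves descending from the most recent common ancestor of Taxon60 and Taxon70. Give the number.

20

The MRCA of Taxon60 and Taxon70 is the node subtending (((((Taxon74,Taxon10),(Taxon35,(Taxon8,Taxon11))),((Taxon39,(Taxon50,Taxon65)),(Taxon27,(Taxon6,((Taxon70,Taxon36),Taxon34))))),(Taxon64,Taxon33)),((Taxon20,Taxon31),((Taxon29,Taxon60),Taxon37))).
That clade contains 20 terminal taxa: Taxon10, Taxon11, Taxon20, Taxon27, Taxon29, Taxon31, Taxon33, Taxon34, Taxon35, Taxon36, Taxon37, Taxon39, Taxon50, Taxon6, Taxon60, Taxon64, Taxon65, Taxon70, Taxon74, Taxon8.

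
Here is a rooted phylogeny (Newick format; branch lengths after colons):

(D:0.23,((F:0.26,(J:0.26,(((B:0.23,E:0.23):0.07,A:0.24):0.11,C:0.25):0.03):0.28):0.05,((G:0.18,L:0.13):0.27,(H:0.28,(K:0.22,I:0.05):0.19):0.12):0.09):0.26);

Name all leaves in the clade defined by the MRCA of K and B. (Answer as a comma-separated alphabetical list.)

A, B, C, E, F, G, H, I, J, K, L

Tracing K: it sits inside (K,I).
Tracing B: it sits inside (B,E).
The smallest clade enclosing both is ((F,(J,(((B,E),A),C))),((G,L),(H,(K,I)))); the answer is its 11 terminal taxa in alphabetical order.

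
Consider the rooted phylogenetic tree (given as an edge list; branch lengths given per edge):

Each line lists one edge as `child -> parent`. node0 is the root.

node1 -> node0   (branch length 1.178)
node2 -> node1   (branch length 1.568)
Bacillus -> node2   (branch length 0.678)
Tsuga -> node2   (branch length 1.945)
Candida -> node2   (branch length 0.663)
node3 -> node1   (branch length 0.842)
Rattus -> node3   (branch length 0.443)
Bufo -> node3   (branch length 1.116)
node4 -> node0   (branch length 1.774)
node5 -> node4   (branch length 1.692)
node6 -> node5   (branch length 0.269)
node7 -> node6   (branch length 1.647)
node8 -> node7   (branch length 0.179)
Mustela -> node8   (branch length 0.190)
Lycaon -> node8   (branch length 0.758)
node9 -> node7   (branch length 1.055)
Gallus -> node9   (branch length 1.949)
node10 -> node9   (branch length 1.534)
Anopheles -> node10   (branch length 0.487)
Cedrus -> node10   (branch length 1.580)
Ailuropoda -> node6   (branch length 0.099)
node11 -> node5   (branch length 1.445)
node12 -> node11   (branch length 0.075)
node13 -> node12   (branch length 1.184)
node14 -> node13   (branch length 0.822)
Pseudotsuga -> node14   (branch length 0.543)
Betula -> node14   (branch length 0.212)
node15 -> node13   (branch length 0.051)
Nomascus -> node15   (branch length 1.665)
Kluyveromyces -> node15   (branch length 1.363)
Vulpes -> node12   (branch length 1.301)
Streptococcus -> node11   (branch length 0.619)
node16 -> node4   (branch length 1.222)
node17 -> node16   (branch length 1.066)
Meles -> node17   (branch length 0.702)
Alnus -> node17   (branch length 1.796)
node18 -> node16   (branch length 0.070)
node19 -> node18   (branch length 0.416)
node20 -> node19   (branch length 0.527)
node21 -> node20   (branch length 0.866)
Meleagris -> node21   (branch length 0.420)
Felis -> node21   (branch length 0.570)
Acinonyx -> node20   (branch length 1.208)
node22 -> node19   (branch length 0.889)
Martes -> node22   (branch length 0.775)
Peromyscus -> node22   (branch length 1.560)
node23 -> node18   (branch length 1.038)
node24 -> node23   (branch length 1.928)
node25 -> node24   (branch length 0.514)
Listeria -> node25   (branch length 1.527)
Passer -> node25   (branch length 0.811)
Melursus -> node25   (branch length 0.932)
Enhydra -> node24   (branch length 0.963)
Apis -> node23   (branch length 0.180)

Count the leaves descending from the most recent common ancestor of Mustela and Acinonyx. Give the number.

The MRCA of Mustela and Acinonyx is the node subtending (((((Mustela,Lycaon),(Gallus,(Anopheles,Cedrus))),Ailuropoda),((((Pseudotsuga,Betula),(Nomascus,Kluyveromyces)),Vulpes),Streptococcus)),((Meles,Alnus),((((Meleagris,Felis),Acinonyx),(Martes,Peromyscus)),(((Listeria,Passer,Melursus),Enhydra),Apis)))).
That clade contains 24 terminal taxa: Acinonyx, Ailuropoda, Alnus, Anopheles, Apis, Betula, Cedrus, Enhydra, Felis, Gallus, Kluyveromyces, Listeria, Lycaon, Martes, Meleagris, Meles, Melursus, Mustela, Nomascus, Passer, Peromyscus, Pseudotsuga, Streptococcus, Vulpes.

24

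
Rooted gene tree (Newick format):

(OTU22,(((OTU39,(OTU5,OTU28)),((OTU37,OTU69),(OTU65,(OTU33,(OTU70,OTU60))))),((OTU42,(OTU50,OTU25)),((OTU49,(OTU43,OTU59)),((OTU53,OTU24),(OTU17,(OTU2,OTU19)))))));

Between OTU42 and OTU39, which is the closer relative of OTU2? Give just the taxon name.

OTU42

The MRCA of OTU2 and OTU42 subtends ((OTU42,(OTU50,OTU25)),((OTU49,(OTU43,OTU59)),((OTU53,OTU24),(OTU17,(OTU2,OTU19))))) (11 taxa).
The MRCA of OTU2 and OTU39 subtends (((OTU39,(OTU5,OTU28)),((OTU37,OTU69),(OTU65,(OTU33,(OTU70,OTU60))))),((OTU42,(OTU50,OTU25)),((OTU49,(OTU43,OTU59)),((OTU53,OTU24),(OTU17,(OTU2,OTU19)))))) (20 taxa).
The first is nested inside the second, so OTU2 shares a more recent common ancestor with OTU42.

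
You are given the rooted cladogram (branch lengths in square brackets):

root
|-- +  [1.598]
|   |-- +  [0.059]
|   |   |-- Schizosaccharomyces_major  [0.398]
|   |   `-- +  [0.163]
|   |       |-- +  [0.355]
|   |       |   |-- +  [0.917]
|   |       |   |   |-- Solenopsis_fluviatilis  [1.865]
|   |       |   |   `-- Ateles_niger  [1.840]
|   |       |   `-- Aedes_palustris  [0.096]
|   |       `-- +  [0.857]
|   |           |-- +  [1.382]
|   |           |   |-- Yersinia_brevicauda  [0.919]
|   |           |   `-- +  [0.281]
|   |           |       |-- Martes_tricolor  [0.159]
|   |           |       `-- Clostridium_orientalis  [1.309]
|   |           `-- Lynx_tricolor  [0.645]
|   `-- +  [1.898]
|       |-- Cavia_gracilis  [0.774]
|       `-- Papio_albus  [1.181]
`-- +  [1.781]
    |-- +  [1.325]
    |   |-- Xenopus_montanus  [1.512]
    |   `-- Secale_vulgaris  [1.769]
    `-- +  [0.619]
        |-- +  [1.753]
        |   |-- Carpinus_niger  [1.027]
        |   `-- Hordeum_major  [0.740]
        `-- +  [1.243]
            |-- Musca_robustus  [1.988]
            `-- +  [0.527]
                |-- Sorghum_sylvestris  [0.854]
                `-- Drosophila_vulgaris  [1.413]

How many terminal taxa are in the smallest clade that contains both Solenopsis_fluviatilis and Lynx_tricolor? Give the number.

7

The MRCA of Solenopsis_fluviatilis and Lynx_tricolor is the node subtending (((Solenopsis_fluviatilis,Ateles_niger),Aedes_palustris),((Yersinia_brevicauda,(Martes_tricolor,Clostridium_orientalis)),Lynx_tricolor)).
That clade contains 7 terminal taxa: Aedes_palustris, Ateles_niger, Clostridium_orientalis, Lynx_tricolor, Martes_tricolor, Solenopsis_fluviatilis, Yersinia_brevicauda.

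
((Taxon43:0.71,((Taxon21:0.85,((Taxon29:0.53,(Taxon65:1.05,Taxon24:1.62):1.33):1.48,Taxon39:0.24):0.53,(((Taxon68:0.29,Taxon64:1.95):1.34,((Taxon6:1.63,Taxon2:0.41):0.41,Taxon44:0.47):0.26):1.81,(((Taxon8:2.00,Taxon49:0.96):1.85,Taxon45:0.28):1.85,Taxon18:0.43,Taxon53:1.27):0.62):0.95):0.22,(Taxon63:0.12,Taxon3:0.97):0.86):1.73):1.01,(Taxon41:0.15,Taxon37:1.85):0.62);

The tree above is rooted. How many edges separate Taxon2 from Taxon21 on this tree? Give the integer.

The MRCA of Taxon2 and Taxon21 is the node subtending (Taxon21,((Taxon29,(Taxon65,Taxon24)),Taxon39),(((Taxon68,Taxon64),((Taxon6,Taxon2),Taxon44)),(((Taxon8,Taxon49),Taxon45),Taxon18,Taxon53))).
From Taxon2 up to that node: 5 branches. From Taxon21 up to the same node: 1 branch. Total: 5 + 1 = 6.

6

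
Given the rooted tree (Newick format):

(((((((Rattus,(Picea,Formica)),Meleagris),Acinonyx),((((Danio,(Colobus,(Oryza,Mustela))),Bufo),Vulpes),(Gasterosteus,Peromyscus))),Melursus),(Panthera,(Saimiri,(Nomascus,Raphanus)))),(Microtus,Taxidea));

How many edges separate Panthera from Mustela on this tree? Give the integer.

The MRCA of Panthera and Mustela is the node subtending ((((((Rattus,(Picea,Formica)),Meleagris),Acinonyx),((((Danio,(Colobus,(Oryza,Mustela))),Bufo),Vulpes),(Gasterosteus,Peromyscus))),Melursus),(Panthera,(Saimiri,(Nomascus,Raphanus)))).
From Panthera up to that node: 2 branches. From Mustela up to the same node: 9 branches. Total: 2 + 9 = 11.

11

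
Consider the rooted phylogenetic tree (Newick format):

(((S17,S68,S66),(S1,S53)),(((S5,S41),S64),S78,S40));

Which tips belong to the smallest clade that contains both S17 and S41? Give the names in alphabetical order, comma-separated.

Tracing S17: it sits inside (S17,S68,S66).
Tracing S41: it sits inside (S5,S41).
The smallest clade enclosing both is the whole tree (their MRCA is the root), so the answer is all 10 tips in alphabetical order.

S1, S17, S40, S41, S5, S53, S64, S66, S68, S78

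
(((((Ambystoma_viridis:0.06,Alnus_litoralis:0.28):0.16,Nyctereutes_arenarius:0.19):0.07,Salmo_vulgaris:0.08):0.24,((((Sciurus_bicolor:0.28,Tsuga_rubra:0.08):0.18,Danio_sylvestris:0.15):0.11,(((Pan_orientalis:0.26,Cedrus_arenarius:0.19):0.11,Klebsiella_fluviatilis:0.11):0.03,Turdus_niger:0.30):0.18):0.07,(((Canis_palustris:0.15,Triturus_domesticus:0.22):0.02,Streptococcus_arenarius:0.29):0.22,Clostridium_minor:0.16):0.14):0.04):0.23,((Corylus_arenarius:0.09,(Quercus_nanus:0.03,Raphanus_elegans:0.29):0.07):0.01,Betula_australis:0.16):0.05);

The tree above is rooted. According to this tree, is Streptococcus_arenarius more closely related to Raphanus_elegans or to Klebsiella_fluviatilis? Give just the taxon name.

Klebsiella_fluviatilis

The MRCA of Streptococcus_arenarius and Klebsiella_fluviatilis subtends ((((Sciurus_bicolor,Tsuga_rubra),Danio_sylvestris),(((Pan_orientalis,Cedrus_arenarius),Klebsiella_fluviatilis),Turdus_niger)),(((Canis_palustris,Triturus_domesticus),Streptococcus_arenarius),Clostridium_minor)) (11 taxa).
The MRCA of Streptococcus_arenarius and Raphanus_elegans is the root, subtending the entire tree (19 taxa).
The first is nested inside the second, so Streptococcus_arenarius shares a more recent common ancestor with Klebsiella_fluviatilis.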